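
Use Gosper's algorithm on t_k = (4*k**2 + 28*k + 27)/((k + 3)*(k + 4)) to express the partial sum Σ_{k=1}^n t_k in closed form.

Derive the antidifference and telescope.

S(n) = n*(16*n + 43)/(4*(n + 4))

t_(k+1)/t_k = (k + 3)*(28*k + 4*(k + 1)**2 + 55)/((k + 5)*(4*k**2 + 28*k + 27)).
Factor: A=k + 3; B=k + 5; C=k**2 + 7*k + 27/4.
f must satisfy (k + 3)·f(k+1) − (k + 4)·f(k) = k**2 + 7*k + 27/4.
Bound: deg f ≤ 2.
Coefficient equations give f(k) = k*(4*k + 5)/4.
R(k) = B(k−1)·f(k)/C(k) = k*(k + 4)*(4*k + 5)/(4*k**2 + 28*k + 27); s_k = R·t_k = k*(4*k + 5)/(k + 3).
s_(k+1) − s_k = (4*k**2 + 28*k + 27)/(k**2 + 7*k + 12) = t_k.
s_(n+1) = (4*n**2 + 13*n + 9)/(n + 4) and s_(1) = 9/4, so S(n) = n*(16*n + 43)/(4*(n + 4)).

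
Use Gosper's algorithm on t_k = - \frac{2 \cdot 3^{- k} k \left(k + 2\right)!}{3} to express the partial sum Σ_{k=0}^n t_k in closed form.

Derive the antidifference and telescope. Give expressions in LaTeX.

S(n) = 4 - \frac{2 \cdot 3^{- n} \left(n + 3\right)!}{3}

Step 1: r(k) = (k + 1)*(k + 3)/(3*k).
Gosper form: A/B · C(k+1)/C(k) with A=k/3 + 1, B=1, C=k.
Solve (k/3 + 1)·f(k+1) − (1)·f(k) = k.
Bound: deg f ≤ 0.
Coefficient equations give f(k) = 3.
Get s_k = R·t_k = -2*factorial(k + 2)/3**k with R(k) = B(k−1)f(k)/C(k) = 3/k.
Δs = -2*k*factorial(k + 2)/(3*3**k), as required.
Σ_(k=0)^n t_k = s_(n+1) − s_(0) = (-2*3**(-n - 1)*factorial(n + 3)) − (-4), i.e. 4 - 2*factorial(n + 3)/(3*3**n).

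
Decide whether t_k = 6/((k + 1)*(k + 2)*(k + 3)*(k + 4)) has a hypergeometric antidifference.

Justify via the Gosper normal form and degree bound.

Yes. s_k = k*(k**2 + 6*k + 11)/(3*(k + 1)*(k + 2)*(k + 3)).

Ratio r(k) = (k + 1)/(k + 5).
Gosper form: A/B · C(k+1)/C(k) with A=k + 1, B=k + 5, C=1.
Set up (k + 1)·f(k+1) − (k + 4)·f(k) − (1) = 0.
Bound: deg f ≤ 3.
A polynomial solution: f(k) = k*(k**2 + 6*k + 11)/18.
Get s_k = R·t_k = k*(k**2 + 6*k + 11)/(3*(k + 1)*(k + 2)*(k + 3)) with R(k) = B(k−1)f(k)/C(k) = k*(k + 4)*(k**2 + 6*k + 11)/18.
s_(k+1) − s_k = 6/(k**4 + 10*k**3 + 35*k**2 + 50*k + 24) = t_k.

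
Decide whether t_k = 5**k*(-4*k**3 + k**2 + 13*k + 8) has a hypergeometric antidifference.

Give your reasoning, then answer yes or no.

The ratio is 5*(4*k**3 + 11*k**2 - 3*k - 18)/(4*k**3 - k**2 - 13*k - 8).
Take A(k)=5, B(k)=1, C(k)=k**3 - k**2/4 - 13*k/4 - 2.
Solve (5)·f(k+1) − (1)·f(k) = k**3 - k**2/4 - 13*k/4 - 2.
d = 3 from the (0,0,3) case.
A polynomial solution: f(k) = (k**3 - 4*k**2 + 3*k - 2)/4.
So s_k = (B(k−1)f/C)·t_k = ((k**3 - 4*k**2 + 3*k - 2)/((k + 1)*(4*k**2 - 5*k - 8)))·t_k = 5**k*(-k**3 + 4*k**2 - 3*k + 2).
Check: Δs_k = 5**k*(-4*k**3 + k**2 + 13*k + 8). ✓

Yes. s_k = 5**k*(-k**3 + 4*k**2 - 3*k + 2).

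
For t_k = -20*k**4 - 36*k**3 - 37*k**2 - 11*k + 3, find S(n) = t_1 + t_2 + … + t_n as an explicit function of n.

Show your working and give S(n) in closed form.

Compute t_(k+1)/t_k: get (20*k**4 + 116*k**3 + 265*k**2 + 273*k + 101)/(20*k**4 + 36*k**3 + 37*k**2 + 11*k - 3).
Take A(k)=1, B(k)=1, C(k)=k**4 + 9*k**3/5 + 37*k**2/20 + 11*k/20 - 3/20.
Solve (1)·f(k+1) − (1)·f(k) = k**4 + 9*k**3/5 + 37*k**2/20 + 11*k/20 - 3/20.
deg f ≤ 5 (via 0,0,4).
A polynomial solution: f(k) = k*(4*k**4 - k**3 + k**2 - 4*k - 3)/20.
R(k) = B(k−1)·f(k)/C(k) = k*(4*k**4 - k**3 + k**2 - 4*k - 3)/(20*k**4 + 36*k**3 + 37*k**2 + 11*k - 3); s_k = R·t_k = k*(-4*k**4 + k**3 - k**2 + 4*k + 3).
Check: Δs_k = -20*k**4 - 36*k**3 - 37*k**2 - 11*k + 3. ✓
Telescope: S(n) = s_(n+1) − s_(1) = -4*n**5 - 19*n**4 - 37*n**3 - 33*n**2 - 8*n + 3 − (3) = n*(-4*n**4 - 19*n**3 - 37*n**2 - 33*n - 8).

S(n) = n*(-4*n**4 - 19*n**3 - 37*n**2 - 33*n - 8)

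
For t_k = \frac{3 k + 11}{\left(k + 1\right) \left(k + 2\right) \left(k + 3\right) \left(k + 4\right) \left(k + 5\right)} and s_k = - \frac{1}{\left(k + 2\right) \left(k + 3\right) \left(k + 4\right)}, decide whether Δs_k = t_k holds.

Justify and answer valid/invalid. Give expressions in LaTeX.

s_(k+1) = -1/((k + 3)*(k + 4)*(k + 5))
s_(k+1) − s_k = 3/((k + 2)*(k + 3)*(k + 4)*(k + 5))
(s_(k+1) − s_k) − t_k = -8/((k + 1)*(k + 2)*(k + 3)*(k + 4)*(k + 5))

Invalid: residual - \frac{8}{k^{5} + 15 k^{4} + 85 k^{3} + 225 k^{2} + 274 k + 120} ≠ 0.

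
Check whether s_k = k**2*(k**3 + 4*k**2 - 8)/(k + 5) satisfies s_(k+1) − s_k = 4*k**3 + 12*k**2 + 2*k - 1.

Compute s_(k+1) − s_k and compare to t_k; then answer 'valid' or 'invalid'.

s_(k+1) = (k + 1)**2*((k + 1)**3 + 4*(k + 1)**2 - 8)/(k + 6)
s_(k+1) − s_k = (4*k**5 + 47*k**4 + 164*k**3 + 183*k**2 + 22*k - 15)/(k**2 + 11*k + 30)
(s_(k+1) − s_k) − t_k = 3*(-3*k**4 - 30*k**3 - 66*k**2 - 9*k + 5)/(k**2 + 11*k + 30)

Invalid: residual 3*(-3*k**4 - 30*k**3 - 66*k**2 - 9*k + 5)/(k**2 + 11*k + 30) ≠ 0.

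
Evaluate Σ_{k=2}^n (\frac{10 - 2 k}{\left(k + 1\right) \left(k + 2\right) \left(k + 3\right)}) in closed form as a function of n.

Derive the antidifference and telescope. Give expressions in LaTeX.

S(n) = \frac{2 \left(n - 1\right)}{n^{2} + 5 n + 6}

Compute t_(k+1)/t_k: get (k - 4)*(k + 1)/((k - 5)*(k + 4)).
A = k + 1, B = k + 4, C = k - 5.
Key eq: (k + 1)·f(k+1) = (k + 3)·f(k) + (k - 5).
Bound: deg f ≤ 2.
Solving with deg f ≤ 2: f(k) = -k*(k + 4).
Certificate R = B(k−1)f/C = -k*(k + 3)*(k + 4)/(k - 5) gives s_k = 2*k*(k + 4)/((k + 1)*(k + 2)).
s_(k+1) − s_k = 2*(5 - k)/(k**3 + 6*k**2 + 11*k + 6) = t_k.
Telescope: S(n) = s_(n+1) − s_(2) = 2*(n**2 + 6*n + 5)/(n**2 + 5*n + 6) − (2) = 2*(n - 1)/(n**2 + 5*n + 6).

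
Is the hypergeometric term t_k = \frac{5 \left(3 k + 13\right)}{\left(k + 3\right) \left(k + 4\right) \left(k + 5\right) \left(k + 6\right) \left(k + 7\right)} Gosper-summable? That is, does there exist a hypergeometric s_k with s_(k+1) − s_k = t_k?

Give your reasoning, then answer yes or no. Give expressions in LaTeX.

r(k) = (k + 3)*(3*k + 16)/((k + 8)*(3*k + 13)) after simplifying.
Gosper form: A/B · C(k+1)/C(k) with A=k + 3, B=k + 8, C=k + 13/3.
f must satisfy (k + 3)·f(k+1) − (k + 7)·f(k) = k + 13/3.
deg f ≤ 4 (via 1,1,1).
Solve for f: f(k) = k*(k + 4)*(k**2 + 14*k + 63)/270 (degree 4 ≤ 4).
Certificate R = B(k−1)f/C = k*(k + 4)*(k + 7)*(k**2 + 14*k + 63)/(90*(3*k + 13)) gives s_k = k*(k**2 + 14*k + 63)/(18*(k**3 + 14*k**2 + 63*k + 90)).
s_(k+1) − s_k = 5*(3*k + 13)/(k**5 + 25*k**4 + 245*k**3 + 1175*k**2 + 2754*k + 2520) = t_k.

Yes. s_k = \frac{k \left(k^{2} + 14 k + 63\right)}{18 \left(k^{3} + 14 k^{2} + 63 k + 90\right)}.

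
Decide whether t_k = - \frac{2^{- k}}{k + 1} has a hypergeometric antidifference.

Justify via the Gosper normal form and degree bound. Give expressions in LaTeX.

No — t_k has no hypergeometric antidifference.

Ratio r(k) = (k + 1)/(2*(k + 2)).
So A=k/2 + 1/2 and B=k + 2, with C=1.
Key eq: (k/2 + 1/2)·f(k+1) = (k + 1)·f(k) + (1).
deg f ≤ -1 (via 1,1,0).
deg f ≤ -1 is impossible — no certificate.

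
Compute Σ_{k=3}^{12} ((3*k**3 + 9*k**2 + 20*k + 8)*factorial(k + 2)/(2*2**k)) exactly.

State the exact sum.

r(k) = (3*k**4 + 27*k**3 + 101*k**2 + 181*k + 120)/(2*(3*k**3 + 9*k**2 + 20*k + 8)) after simplifying.
A = k/2 + 3/2, B = 1, C = k**3 + 3*k**2 + 20*k/3 + 8/3.
Key eq: (k/2 + 3/2)·f(k+1) = (1)·f(k) + (k**3 + 3*k**2 + 20*k/3 + 8/3).
From deg A=1, deg B=0, deg C=3: d=2.
Coefficient equations give f(k) = 2*(3*k**2 - 1)/3.
Certificate R = B(k−1)f/C = 2*(3*k**2 - 1)/(3*k**3 + 9*k**2 + 20*k + 8) gives s_k = (3*k**2 - 1)*factorial(k + 2)/2**k.
Verify: (3*k**3 + 9*k**2 + 20*k + 8)*factorial(k + 2)/(2*2**k) matches t_k.
Sum = s_(13) − s_(3); s_(13) = 161543757375/2, s_(3) = 390 ⇒ 161543756595/2.

Σ = 161543756595/2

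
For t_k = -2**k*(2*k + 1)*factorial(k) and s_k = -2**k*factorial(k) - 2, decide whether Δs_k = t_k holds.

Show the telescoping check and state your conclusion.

Valid: the claim telescopes to t_k.

s_(k+1) = -2**(k + 1)*factorial(k + 1) - 2
s_(k+1) − s_k = -2**k*(2*k + 1)*factorial(k)
(s_(k+1) − s_k) − t_k = 0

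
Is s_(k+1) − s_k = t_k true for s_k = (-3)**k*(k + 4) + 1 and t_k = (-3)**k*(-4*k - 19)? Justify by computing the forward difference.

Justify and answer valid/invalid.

valid; difference matches t_k

s_(k+1) = (-3)**(k + 1)*(k + 5) + 1
s_(k+1) − s_k = (-3)**k*(-4*k - 19)
(s_(k+1) − s_k) − t_k = 0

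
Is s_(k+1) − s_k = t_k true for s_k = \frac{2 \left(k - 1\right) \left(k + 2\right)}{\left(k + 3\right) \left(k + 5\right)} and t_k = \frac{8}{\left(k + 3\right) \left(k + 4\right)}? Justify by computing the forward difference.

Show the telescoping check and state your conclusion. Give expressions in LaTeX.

s_(k+1) = 2*k*(k + 3)/((k + 4)*(k + 6))
s_(k+1) − s_k = 2*(7*k**2 + 41*k + 48)/(k**4 + 18*k**3 + 119*k**2 + 342*k + 360)
(s_(k+1) − s_k) − t_k = 6*(k**2 - k - 24)/(k**4 + 18*k**3 + 119*k**2 + 342*k + 360)

Invalid: residual \frac{6 \left(k^{2} - k - 24\right)}{k^{4} + 18 k^{3} + 119 k^{2} + 342 k + 360} ≠ 0.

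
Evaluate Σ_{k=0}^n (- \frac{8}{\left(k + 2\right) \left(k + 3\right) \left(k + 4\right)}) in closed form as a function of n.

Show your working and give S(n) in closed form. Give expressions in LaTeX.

Step 1: r(k) = (k + 2)/(k + 5).
A = k + 2, B = k + 5, C = 1.
Need (k + 2)·f(k+1) − (k + 4)·f(k) = 1.
d = 2 from the (1,1,0) case.
Coefficient equations give f(k) = k*(k + 5)/12.
R(k) = B(k−1)·f(k)/C(k) = k*(k + 4)*(k + 5)/12; s_k = R·t_k = 2*k*(-k - 5)/(3*(k + 2)*(k + 3)).
Verify: -8/(k**3 + 9*k**2 + 26*k + 24) matches t_k.
Σ_(k=0)^n t_k = s_(n+1) − s_(0) = (2*(-n**2 - 7*n - 6)/(3*(n**2 + 7*n + 12))) − (0), i.e. 2*(-n**2 - 7*n - 6)/(3*(n**2 + 7*n + 12)).

S(n) = \frac{2 \left(- n^{2} - 7 n - 6\right)}{3 \left(n^{2} + 7 n + 12\right)}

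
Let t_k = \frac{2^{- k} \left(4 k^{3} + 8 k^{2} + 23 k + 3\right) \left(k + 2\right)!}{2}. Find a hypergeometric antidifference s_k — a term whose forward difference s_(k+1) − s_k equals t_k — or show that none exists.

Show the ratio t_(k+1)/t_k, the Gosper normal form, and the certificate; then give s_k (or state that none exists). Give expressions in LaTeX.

The ratio is (4*k**4 + 32*k**3 + 111*k**2 + 191*k + 114)/(2*(4*k**3 + 8*k**2 + 23*k + 3)).
Normal form (A,B,C) = (k/2 + 3/2, 1, k**3 + 2*k**2 + 23*k/4 + 3/4).
Solve (k/2 + 3/2)·f(k+1) − (1)·f(k) = k**3 + 2*k**2 + 23*k/4 + 3/4.
Degrees (1,0,3) ⇒ d ≤ 2.
A polynomial solution: f(k) = (4*k**2 - 4*k + 3)/2.
R(k) = B(k−1)·f(k)/C(k) = 2*(4*k**2 - 4*k + 3)/(4*k**3 + 8*k**2 + 23*k + 3); s_k = R·t_k = (4*k**2 - 4*k + 3)*factorial(k + 2)/2**k.
Verify: (4*k**3 + 8*k**2 + 23*k + 3)*factorial(k + 2)/(2*2**k) matches t_k.

s_k = 2^{- k} \left(4 k^{2} - 4 k + 3\right) \left(k + 2\right)!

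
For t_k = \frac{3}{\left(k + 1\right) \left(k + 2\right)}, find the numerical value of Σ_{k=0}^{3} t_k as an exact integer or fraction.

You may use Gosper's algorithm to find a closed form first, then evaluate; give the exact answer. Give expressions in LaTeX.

Σ = 12/5

Step 1: r(k) = (k + 1)/(k + 3).
Take A(k)=k + 1, B(k)=k + 3, C(k)=1.
f must satisfy (k + 1)·f(k+1) − (k + 2)·f(k) = 1.
d = 1 from the (1,1,0) case.
A polynomial solution: f(k) = k.
Then R = B(k−1)f/C = k*(k + 2), so s_k = R(k)·t_k = 3*k/(k + 1).
Verify: 3/(k**2 + 3*k + 2) matches t_k.
Telescoping: Σ = s_(4) − s_(0) = 12/5 − (0) = 12/5.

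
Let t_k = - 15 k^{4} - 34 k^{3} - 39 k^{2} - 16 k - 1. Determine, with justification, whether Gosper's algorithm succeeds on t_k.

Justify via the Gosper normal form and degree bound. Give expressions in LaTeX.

Compute t_(k+1)/t_k: get (15*k**4 + 94*k**3 + 231*k**2 + 256*k + 105)/(15*k**4 + 34*k**3 + 39*k**2 + 16*k + 1).
Factor: A=1; B=1; C=k**4 + 34*k**3/15 + 13*k**2/5 + 16*k/15 + 1/15.
f must satisfy (1)·f(k+1) − (1)·f(k) = k**4 + 34*k**3/15 + 13*k**2/5 + 16*k/15 + 1/15.
d = 5 from the (0,0,4) case.
A polynomial solution: f(k) = k*(3*k**4 + k**3 + k**2 - 3*k - 1)/15.
Then R = B(k−1)f/C = k*(3*k**4 + k**3 + k**2 - 3*k - 1)/(15*k**4 + 34*k**3 + 39*k**2 + 16*k + 1), so s_k = R(k)·t_k = k*(-3*k**4 - k**3 - k**2 + 3*k + 1).
s_(k+1) − s_k = -15*k**4 - 34*k**3 - 39*k**2 - 16*k - 1 = t_k.

Yes. s_k = k \left(- 3 k^{4} - k^{3} - k^{2} + 3 k + 1\right).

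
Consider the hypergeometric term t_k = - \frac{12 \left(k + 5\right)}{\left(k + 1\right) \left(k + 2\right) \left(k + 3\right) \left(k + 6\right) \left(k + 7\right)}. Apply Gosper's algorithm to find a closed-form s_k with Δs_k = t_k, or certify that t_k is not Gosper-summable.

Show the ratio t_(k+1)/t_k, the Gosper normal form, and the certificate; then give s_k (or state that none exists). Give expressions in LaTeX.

s_k = \frac{k \left(- k^{2} - 9 k - 20\right)}{3 \left(k^{3} + 9 k^{2} + 20 k + 12\right)}

Step 1: r(k) = (k + 1)*(k + 6)**2/((k + 4)*(k + 5)*(k + 8)).
Factor: A=k + 1; B=k + 8; C=k**3 + 14*k**2 + 65*k + 100.
Set up (k + 1)·f(k+1) − (k + 7)·f(k) − (k**3 + 14*k**2 + 65*k + 100) = 0.
Bound: deg f ≤ 6.
Solving with deg f ≤ 6: f(k) = k*(k + 3)*(k + 4)**2*(k + 5)**2/36.
Then R = B(k−1)f/C = k*(k + 3)*(k + 4)*(k + 7)/36, so s_k = R(k)·t_k = k*(-k**2 - 9*k - 20)/(3*(k**3 + 9*k**2 + 20*k + 12)).
Verify: 12*(-k - 5)/(k**5 + 19*k**4 + 131*k**3 + 401*k**2 + 540*k + 252) matches t_k.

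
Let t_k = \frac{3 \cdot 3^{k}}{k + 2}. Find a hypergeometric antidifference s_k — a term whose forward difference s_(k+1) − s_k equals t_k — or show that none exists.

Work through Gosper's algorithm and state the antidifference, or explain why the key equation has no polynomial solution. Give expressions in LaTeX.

t_(k+1)/t_k = 3*(k + 2)/(k + 3).
A = 3*k + 6, B = k + 3, C = 1.
Set up (3*k + 6)·f(k+1) − (k + 2)·f(k) − (1) = 0.
From deg A=1, deg B=1, deg C=0: d=-1.
deg f ≤ -1 is impossible — no certificate.

not Gosper-summable; s_k does not exist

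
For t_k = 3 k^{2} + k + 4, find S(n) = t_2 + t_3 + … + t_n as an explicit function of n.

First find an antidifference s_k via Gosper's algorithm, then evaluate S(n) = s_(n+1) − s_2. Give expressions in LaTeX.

S(n) = n^{3} + 2 n^{2} + 5 n - 8

The ratio is (k + 3*(k + 1)**2 + 5)/(3*k**2 + k + 4).
Take A(k)=1, B(k)=1, C(k)=k**2 + k/3 + 4/3.
Need (1)·f(k+1) − (1)·f(k) = k**2 + k/3 + 4/3.
Bound: deg f ≤ 3.
Solve for f: f(k) = k*(k**2 - k + 4)/3 (degree 3 ≤ 3).
Certificate R = B(k−1)f/C = k*(k**2 - k + 4)/(3*k**2 + k + 4) gives s_k = k*(k**2 - k + 4).
Δs = 3*k**2 + k + 4, as required.
Evaluate: s_(n+1) = n**3 + 2*n**2 + 5*n + 4; subtract s_(2) = 12 ⇒ S(n) = n**3 + 2*n**2 + 5*n - 8.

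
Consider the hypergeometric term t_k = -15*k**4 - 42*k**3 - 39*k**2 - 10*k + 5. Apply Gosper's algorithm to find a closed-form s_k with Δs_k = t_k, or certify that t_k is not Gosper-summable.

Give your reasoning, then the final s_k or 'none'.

Step 1: r(k) = (15*k**4 + 102*k**3 + 255*k**2 + 274*k + 101)/(15*k**4 + 42*k**3 + 39*k**2 + 10*k - 5).
Factor: A=1; B=1; C=k**4 + 14*k**3/5 + 13*k**2/5 + 2*k/3 - 1/3.
f must satisfy (1)·f(k+1) − (1)·f(k) = k**4 + 14*k**3/5 + 13*k**2/5 + 2*k/3 - 1/3.
Bound: deg f ≤ 5.
Match coefficients ⇒ f(k) = k*(3*k**4 + 3*k**3 - 3*k**2 - 4*k - 4)/15.
So s_k = (B(k−1)f/C)·t_k = (k*(3*k**4 + 3*k**3 - 3*k**2 - 4*k - 4)/(15*k**4 + 42*k**3 + 39*k**2 + 10*k - 5))·t_k = k*(-3*k**4 - 3*k**3 + 3*k**2 + 4*k + 4).
Check: Δs_k = -15*k**4 - 42*k**3 - 39*k**2 - 10*k + 5. ✓

s_k = k*(-3*k**4 - 3*k**3 + 3*k**2 + 4*k + 4)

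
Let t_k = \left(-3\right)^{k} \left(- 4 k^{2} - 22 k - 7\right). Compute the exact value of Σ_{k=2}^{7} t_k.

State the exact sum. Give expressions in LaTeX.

Σ = 616644

The ratio is 3*(-4*k**2 - 30*k - 33)/(4*k**2 + 22*k + 7).
Factor: A=-3; B=1; C=k**2 + 11*k/2 + 7/4.
Solve (-3)·f(k+1) − (1)·f(k) = k**2 + 11*k/2 + 7/4.
deg f ≤ 2 (via 0,0,2).
Solving with deg f ≤ 2: f(k) = -(k**2 + 4*k - 2)/4.
Then R = B(k−1)f/C = -(k**2 + 4*k - 2)/(4*k**2 + 22*k + 7), so s_k = R(k)·t_k = (-3)**k*(k**2 + 4*k - 2).
s_(k+1) − s_k = (-3)**k*(-4*k**2 - 22*k - 7) = t_k.
Evaluate s at k=8 and k=2: 616734 and 90; difference 616644.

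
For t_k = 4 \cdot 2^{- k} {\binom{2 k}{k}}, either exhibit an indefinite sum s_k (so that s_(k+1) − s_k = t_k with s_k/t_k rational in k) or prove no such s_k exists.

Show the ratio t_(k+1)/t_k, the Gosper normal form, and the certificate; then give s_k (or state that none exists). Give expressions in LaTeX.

no hypergeometric antidifference exists

Step 1: r(k) = (2*k + 1)/(k + 1).
Gosper form: A/B · C(k+1)/C(k) with A=2*k + 1, B=k + 1, C=1.
Key eq: (2*k + 1)·f(k+1) = (k)·f(k) + (1).
Degrees (1,1,0) ⇒ d ≤ -1.
deg f ≤ -1 is impossible — no certificate.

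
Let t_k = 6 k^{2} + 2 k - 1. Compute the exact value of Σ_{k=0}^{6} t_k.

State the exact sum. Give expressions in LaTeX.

Σ = 581

Step 1: r(k) = (6*k**2 + 14*k + 7)/(6*k**2 + 2*k - 1).
Normal form (A,B,C) = (1, 1, k**2 + k/3 - 1/6).
Key eq: (1)·f(k+1) = (1)·f(k) + (k**2 + k/3 - 1/6).
Bound: deg f ≤ 3.
Solve for f: f(k) = k*(2*k**2 - 2*k - 1)/6 (degree 3 ≤ 3).
So s_k = (B(k−1)f/C)·t_k = (k*(2*k**2 - 2*k - 1)/(6*k**2 + 2*k - 1))·t_k = k*(2*k**2 - 2*k - 1).
Δs = 6*k**2 + 2*k - 1, as required.
Telescoping: Σ = s_(7) − s_(0) = 581 − (0) = 581.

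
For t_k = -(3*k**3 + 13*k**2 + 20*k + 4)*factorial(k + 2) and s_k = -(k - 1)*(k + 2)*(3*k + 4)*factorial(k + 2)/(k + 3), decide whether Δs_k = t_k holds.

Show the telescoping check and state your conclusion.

s_(k+1) = -k*(k + 3)*(3*k + 7)*factorial(k + 3)/(k + 4)
s_(k+1) − s_k = -(3*k**5 + 31*k**4 + 125*k**3 + 244*k**2 + 205*k + 32)*factorial(k + 2)/((k + 3)*(k + 4))
(s_(k+1) − s_k) − t_k = (3*k**4 + 22*k**3 + 56*k**2 + 63*k + 16)*factorial(k + 2)/((k + 3)*(k + 4))

Invalid: residual (3*k**4 + 22*k**3 + 56*k**2 + 63*k + 16)*factorial(k + 2)/((k + 3)*(k + 4)) ≠ 0.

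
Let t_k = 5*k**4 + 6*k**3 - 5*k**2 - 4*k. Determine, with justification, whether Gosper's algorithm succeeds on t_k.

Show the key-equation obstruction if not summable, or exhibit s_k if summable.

The ratio is (5*k**4 + 26*k**3 + 43*k**2 + 24*k + 2)/(k*(5*k**3 + 6*k**2 - 5*k - 4)).
Normal form (A,B,C) = (1, 1, k**4 + 6*k**3/5 - k**2 - 4*k/5).
Solve (1)·f(k+1) − (1)·f(k) = k**4 + 6*k**3/5 - k**2 - 4*k/5.
deg f ≤ 5 (via 0,0,4).
Match coefficients ⇒ f(k) = k*(k - 1)*(k**3 - 3*k - 1)/5.
Then R = B(k−1)f/C = (k - 1)*(k**3 - 3*k - 1)/(5*k**3 + 6*k**2 - 5*k - 4), so s_k = R(k)·t_k = k*(k**4 - k**3 - 3*k**2 + 2*k + 1).
Check: Δs_k = k*(5*k**3 + 6*k**2 - 5*k - 4). ✓

Yes. s_k = k*(k**4 - k**3 - 3*k**2 + 2*k + 1).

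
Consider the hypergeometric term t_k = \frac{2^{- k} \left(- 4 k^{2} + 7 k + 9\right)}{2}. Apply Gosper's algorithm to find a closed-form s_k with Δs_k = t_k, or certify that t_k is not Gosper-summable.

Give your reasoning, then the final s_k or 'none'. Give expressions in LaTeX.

s_k = 2^{- k} \left(4 k^{2} + k - 4\right)

The ratio is (4*k**2 + k - 12)/(2*(4*k**2 - 7*k - 9)).
So A=1/2 and B=1, with C=k**2 - 7*k/4 - 9/4.
Need (1/2)·f(k+1) − (1)·f(k) = k**2 - 7*k/4 - 9/4.
deg f ≤ 2 (via 0,0,2).
Match coefficients ⇒ f(k) = -(4*k**2 + k - 4)/2.
Then R = B(k−1)f/C = -2*(4*k**2 + k - 4)/(4*k**2 - 7*k - 9), so s_k = R(k)·t_k = (4*k**2 + k - 4)/2**k.
Check: Δs_k = (-4*k**2 + 7*k + 9)/(2*2**k). ✓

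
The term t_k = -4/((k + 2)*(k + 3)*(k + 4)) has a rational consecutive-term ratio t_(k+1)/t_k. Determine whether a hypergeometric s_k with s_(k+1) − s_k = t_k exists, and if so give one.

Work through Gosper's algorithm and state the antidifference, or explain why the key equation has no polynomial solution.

t_(k+1)/t_k = (k + 2)/(k + 5).
Factor: A=k + 2; B=k + 5; C=1.
Key eq: (k + 2)·f(k+1) = (k + 4)·f(k) + (1).
Bound: deg f ≤ 2.
Solving with deg f ≤ 2: f(k) = k*(k + 5)/12.
So s_k = (B(k−1)f/C)·t_k = (k*(k + 4)*(k + 5)/12)·t_k = k*(-k - 5)/(3*(k + 2)*(k + 3)).
Verify: -4/(k**3 + 9*k**2 + 26*k + 24) matches t_k.

s_k = k*(-k - 5)/(3*(k + 2)*(k + 3))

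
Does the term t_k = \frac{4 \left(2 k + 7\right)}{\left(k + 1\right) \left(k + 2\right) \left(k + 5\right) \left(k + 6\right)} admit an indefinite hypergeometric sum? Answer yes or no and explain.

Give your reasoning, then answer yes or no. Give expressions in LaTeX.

Yes. s_k = \frac{4 k \left(k + 6\right)}{5 \left(k^{2} + 6 k + 5\right)}.

r(k) = (k + 1)*(k + 5)*(2*k + 9)/((k + 3)*(k + 7)*(2*k + 7)) after simplifying.
A = k + 1, B = k + 7, C = k**3 + 21*k**2/2 + 73*k/2 + 42.
Set up (k + 1)·f(k+1) − (k + 6)·f(k) − (k**3 + 21*k**2/2 + 73*k/2 + 42) = 0.
Degrees (1,1,3) ⇒ d ≤ 5.
Solving with deg f ≤ 5: f(k) = k*(k + 2)*(k + 3)*(k + 4)*(k + 6)/10.
Then R = B(k−1)f/C = k*(k + 2)*(k + 6)**2/(5*(2*k + 7)), so s_k = R(k)·t_k = 4*k*(k + 6)/(5*(k**2 + 6*k + 5)).
Check: Δs_k = 4*(2*k + 7)/(k**4 + 14*k**3 + 65*k**2 + 112*k + 60). ✓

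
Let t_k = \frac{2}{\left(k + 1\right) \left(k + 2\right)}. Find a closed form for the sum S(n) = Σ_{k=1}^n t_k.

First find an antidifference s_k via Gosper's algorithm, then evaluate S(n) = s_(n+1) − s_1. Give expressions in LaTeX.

S(n) = \frac{n}{n + 2}

Step 1: r(k) = (k + 1)/(k + 3).
Gosper form: A/B · C(k+1)/C(k) with A=k + 1, B=k + 3, C=1.
Solve (k + 1)·f(k+1) − (k + 2)·f(k) = 1.
From deg A=1, deg B=1, deg C=0: d=1.
A polynomial solution: f(k) = k.
So s_k = (B(k−1)f/C)·t_k = (k*(k + 2))·t_k = 2*k/(k + 1).
Verify: 2/(k**2 + 3*k + 2) matches t_k.
Evaluate: s_(n+1) = 2*(n + 1)/(n + 2); subtract s_(1) = 1 ⇒ S(n) = n/(n + 2).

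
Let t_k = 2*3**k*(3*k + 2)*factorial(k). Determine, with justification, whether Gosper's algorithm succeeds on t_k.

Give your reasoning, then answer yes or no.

Ratio r(k) = 3*(k + 1)*(3*k + 5)/(3*k + 2).
Gosper form: A/B · C(k+1)/C(k) with A=3*k + 3, B=1, C=k + 2/3.
Solve (3*k + 3)·f(k+1) − (1)·f(k) = k + 2/3.
Degrees (1,0,1) ⇒ d ≤ 0.
Match coefficients ⇒ f(k) = 1/3.
Then R = B(k−1)f/C = 1/(3*k + 2), so s_k = R(k)·t_k = 2*3**k*factorial(k).
s_(k+1) − s_k = 2*3**k*(3*k + 2)*factorial(k) = t_k.

Yes. s_k = 2*3**k*factorial(k).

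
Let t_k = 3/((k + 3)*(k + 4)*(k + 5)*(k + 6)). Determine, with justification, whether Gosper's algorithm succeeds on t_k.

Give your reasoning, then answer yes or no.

Compute t_(k+1)/t_k: get (k + 3)/(k + 7).
Normal form (A,B,C) = (k + 3, k + 7, 1).
Solve (k + 3)·f(k+1) − (k + 6)·f(k) = 1.
d = 3 from the (1,1,0) case.
Match coefficients ⇒ f(k) = k*(k**2 + 12*k + 47)/180.
So s_k = (B(k−1)f/C)·t_k = (k*(k + 6)*(k**2 + 12*k + 47)/180)·t_k = k*(k**2 + 12*k + 47)/(60*(k + 3)*(k + 4)*(k + 5)).
Δs = 3/(k**4 + 18*k**3 + 119*k**2 + 342*k + 360), as required.

Yes. s_k = k*(k**2 + 12*k + 47)/(60*(k + 3)*(k + 4)*(k + 5)).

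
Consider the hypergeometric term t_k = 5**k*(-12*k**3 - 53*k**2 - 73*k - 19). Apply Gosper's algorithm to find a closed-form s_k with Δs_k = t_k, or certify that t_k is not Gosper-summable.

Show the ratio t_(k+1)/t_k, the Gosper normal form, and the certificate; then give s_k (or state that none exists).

Ratio r(k) = 5*(12*k**3 + 89*k**2 + 215*k + 157)/(12*k**3 + 53*k**2 + 73*k + 19).
Take A(k)=5, B(k)=1, C(k)=k**3 + 53*k**2/12 + 73*k/12 + 19/12.
Set up (5)·f(k+1) − (1)·f(k) − (k**3 + 53*k**2/12 + 73*k/12 + 19/12) = 0.
Bound: deg f ≤ 3.
Solving with deg f ≤ 3: f(k) = (3*k**3 + 2*k**2 + 2*k - 4)/12.
Certificate R = B(k−1)f/C = (3*k**3 + 2*k**2 + 2*k - 4)/(12*k**3 + 53*k**2 + 73*k + 19) gives s_k = 5**k*(-3*k**3 - 2*k**2 - 2*k + 4).
Verify: 5**k*(-12*k**3 - 53*k**2 - 73*k - 19) matches t_k.

s_k = 5**k*(-3*k**3 - 2*k**2 - 2*k + 4)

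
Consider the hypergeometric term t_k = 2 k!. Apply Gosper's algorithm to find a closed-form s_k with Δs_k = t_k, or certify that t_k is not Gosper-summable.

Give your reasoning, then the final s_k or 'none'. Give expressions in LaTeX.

none — t_k is not Gosper-summable

Ratio r(k) = k + 1.
So A=k + 1 and B=1, with C=1.
Need (k + 1)·f(k+1) − (1)·f(k) = 1.
Degrees (1,0,0) ⇒ d ≤ -1.
d = -1 < 0 ⇒ no nonzero polynomial f; not summable.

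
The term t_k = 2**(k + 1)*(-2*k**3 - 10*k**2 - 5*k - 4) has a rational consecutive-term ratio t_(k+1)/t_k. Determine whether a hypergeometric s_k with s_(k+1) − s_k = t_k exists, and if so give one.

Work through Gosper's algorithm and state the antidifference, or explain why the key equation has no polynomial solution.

r(k) = 2*(2*k**3 + 16*k**2 + 31*k + 21)/(2*k**3 + 10*k**2 + 5*k + 4) after simplifying.
Take A(k)=2, B(k)=1, C(k)=k**3 + 5*k**2 + 5*k/2 + 2.
Key eq: (2)·f(k+1) = (1)·f(k) + (k**3 + 5*k**2 + 5*k/2 + 2).
d = 3 from the (0,0,3) case.
Solve for f: f(k) = (2*k**3 - 2*k**2 + k + 2)/2 (degree 3 ≤ 3).
Then R = B(k−1)f/C = (2*k**3 - 2*k**2 + k + 2)/(2*k**3 + 10*k**2 + 5*k + 4), so s_k = R(k)·t_k = 2**(k + 1)*(-2*k**3 + 2*k**2 - k - 2).
Verify: 2**(k + 1)*(-2*k**3 - 10*k**2 - 5*k - 4) matches t_k.

s_k = 2**(k + 1)*(-2*k**3 + 2*k**2 - k - 2)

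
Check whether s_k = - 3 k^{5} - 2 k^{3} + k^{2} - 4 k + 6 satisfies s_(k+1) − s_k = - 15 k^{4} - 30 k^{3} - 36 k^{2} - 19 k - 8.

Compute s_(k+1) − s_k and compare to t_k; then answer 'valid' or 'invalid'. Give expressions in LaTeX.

s_(k+1) = -4*k - 3*(k + 1)**5 - 2*(k + 1)**3 + (k + 1)**2 + 2
s_(k+1) − s_k = -15*k**4 - 30*k**3 - 36*k**2 - 19*k - 8
(s_(k+1) − s_k) − t_k = 0

valid (s_(k+1) − s_k reduces to t_k)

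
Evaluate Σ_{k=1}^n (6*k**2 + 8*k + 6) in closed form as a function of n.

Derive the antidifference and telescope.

S(n) = n*(2*n**2 + 7*n + 11)

r(k) = (3*k**2 + 10*k + 10)/(3*k**2 + 4*k + 3) after simplifying.
So A=1 and B=1, with C=k**2 + 4*k/3 + 1.
Key eq: (1)·f(k+1) = (1)·f(k) + (k**2 + 4*k/3 + 1).
d = 3 from the (0,0,2) case.
A polynomial solution: f(k) = k*(2*k**2 + k + 3)/6.
So s_k = (B(k−1)f/C)·t_k = (k*(2*k**2 + k + 3)/(2*(3*k**2 + 4*k + 3)))·t_k = k*(2*k**2 + k + 3).
Δs = 6*k**2 + 8*k + 6, as required.
Evaluate: s_(n+1) = 2*n**3 + 7*n**2 + 11*n + 6; subtract s_(1) = 6 ⇒ S(n) = n*(2*n**2 + 7*n + 11).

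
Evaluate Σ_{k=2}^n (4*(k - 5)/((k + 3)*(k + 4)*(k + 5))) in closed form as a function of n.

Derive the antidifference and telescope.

The ratio is (k - 4)*(k + 3)/((k - 5)*(k + 6)).
So A=k + 3 and B=k + 6, with C=k - 5.
Solve (k + 3)·f(k+1) − (k + 5)·f(k) = k - 5.
Bound: deg f ≤ 2.
Solving with deg f ≤ 2: f(k) = -k*(k + 19)/12.
R(k) = B(k−1)·f(k)/C(k) = -k*(k + 5)*(k + 19)/(12*(k - 5)); s_k = R·t_k = k*(-k - 19)/(3*(k + 3)*(k + 4)).
Check: Δs_k = 4*(k - 5)/(k**3 + 12*k**2 + 47*k + 60). ✓
s_(n+1) = (-n**2 - 21*n - 20)/(3*(n**2 + 9*n + 20)) and s_(2) = -7/15, so S(n) = 2*(n**2 - 21*n + 20)/(15*(n**2 + 9*n + 20)).

S(n) = 2*(n**2 - 21*n + 20)/(15*(n**2 + 9*n + 20))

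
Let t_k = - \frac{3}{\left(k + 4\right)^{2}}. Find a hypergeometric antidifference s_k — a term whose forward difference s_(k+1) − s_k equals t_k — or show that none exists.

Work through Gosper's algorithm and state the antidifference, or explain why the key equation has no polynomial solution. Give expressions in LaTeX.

none (Gosper's algorithm certifies no s_k)

Compute t_(k+1)/t_k: get (k + 4)**2/(k + 5)**2.
Factor: A=k**2 + 8*k + 16; B=k**2 + 10*k + 25; C=1.
Solve (k**2 + 8*k + 16)·f(k+1) − (k**2 + 8*k + 16)·f(k) = 1.
d = 0 from the (2,2,0) case.
f = c0 ⇒ A·f(k+1) − B(k−1)·f(k) − C = -1. The system {-1 = 0} is inconsistent; no antidifference.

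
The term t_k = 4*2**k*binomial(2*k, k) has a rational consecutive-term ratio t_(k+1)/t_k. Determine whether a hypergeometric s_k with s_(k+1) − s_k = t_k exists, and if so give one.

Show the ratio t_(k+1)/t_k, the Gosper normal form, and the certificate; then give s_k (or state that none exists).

none — t_k is not Gosper-summable

The ratio is 4*(2*k + 1)/(k + 1).
Gosper form: A/B · C(k+1)/C(k) with A=8*k + 4, B=k + 1, C=1.
Key eq: (8*k + 4)·f(k+1) = (k)·f(k) + (1).
Degrees (1,1,0) ⇒ d ≤ -1.
deg f ≤ -1 is impossible — no certificate.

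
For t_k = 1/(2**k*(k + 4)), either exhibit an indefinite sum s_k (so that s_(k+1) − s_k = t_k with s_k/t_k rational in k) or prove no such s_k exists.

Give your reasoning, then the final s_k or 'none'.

Compute t_(k+1)/t_k: get (k + 4)/(2*(k + 5)).
So A=k/2 + 2 and B=k + 5, with C=1.
Need (k/2 + 2)·f(k+1) − (k + 4)·f(k) = 1.
deg f ≤ -1 (via 1,1,0).
Bound -1 < 0, so the key equation has no polynomial solution.

none (Gosper's algorithm certifies no s_k)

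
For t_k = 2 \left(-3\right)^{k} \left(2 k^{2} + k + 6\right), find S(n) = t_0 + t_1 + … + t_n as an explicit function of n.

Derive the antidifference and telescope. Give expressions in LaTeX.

The ratio is 3*(-2*k**2 - 5*k - 9)/(2*k**2 + k + 6).
A = -3, B = 1, C = k**2 + k/2 + 3.
Key eq: (-3)·f(k+1) = (1)·f(k) + (k**2 + k/2 + 3).
From deg A=0, deg B=0, deg C=2: d=2.
Match coefficients ⇒ f(k) = -(k**2 - k + 3)/4.
R(k) = B(k−1)·f(k)/C(k) = -(k**2 - k + 3)/(2*(2*k**2 + k + 6)); s_k = R·t_k = (-3)**k*(-k**2 + k - 3).
Check: Δs_k = 2*(-3)**k*(2*k**2 + k + 6). ✓
Evaluate: s_(n+1) = 3*(-3)**n*(n**2 + n + 3); subtract s_(0) = -3 ⇒ S(n) = 3*(-3)**n*n**2 + 3*(-3)**n*n + 9*(-3)**n + 3.

S(n) = 3 \left(-3\right)^{n} n^{2} + 3 \left(-3\right)^{n} n + 9 \left(-3\right)^{n} + 3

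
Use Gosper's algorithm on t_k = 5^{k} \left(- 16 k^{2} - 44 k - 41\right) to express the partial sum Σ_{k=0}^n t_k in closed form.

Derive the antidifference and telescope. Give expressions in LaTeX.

S(n) = - 20 \cdot 5^{n} n^{2} - 45 \cdot 5^{n} n - 45 \cdot 5^{n} + 4

Ratio r(k) = 5*(16*k**2 + 76*k + 101)/(16*k**2 + 44*k + 41).
Take A(k)=5, B(k)=1, C(k)=k**2 + 11*k/4 + 41/16.
Solve (5)·f(k+1) − (1)·f(k) = k**2 + 11*k/4 + 41/16.
From deg A=0, deg B=0, deg C=2: d=2.
Solve for f: f(k) = (4*k**2 + k + 4)/16 (degree 2 ≤ 2).
R(k) = B(k−1)·f(k)/C(k) = (4*k**2 + k + 4)/(16*k**2 + 44*k + 41); s_k = R·t_k = 5**k*(-4*k**2 - k - 4).
Check: Δs_k = 5**k*(-16*k**2 - 44*k - 41). ✓
Telescope: S(n) = s_(n+1) − s_(0) = 5**(n + 1)*(-4*n**2 - 9*n - 9) − (-4) = -20*5**n*n**2 - 45*5**n*n - 45*5**n + 4.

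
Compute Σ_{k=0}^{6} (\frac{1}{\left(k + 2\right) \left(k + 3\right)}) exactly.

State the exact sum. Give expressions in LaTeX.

Σ = 7/18

Ratio r(k) = (k + 2)/(k + 4).
Take A(k)=k + 2, B(k)=k + 4, C(k)=1.
Need (k + 2)·f(k+1) − (k + 3)·f(k) = 1.
Bound: deg f ≤ 1.
Solving with deg f ≤ 1: f(k) = k/2.
So s_k = (B(k−1)f/C)·t_k = (k*(k + 3)/2)·t_k = k/(2*(k + 2)).
Verify: 1/(k**2 + 5*k + 6) matches t_k.
Telescoping: Σ = s_(7) − s_(0) = 7/18 − (0) = 7/18.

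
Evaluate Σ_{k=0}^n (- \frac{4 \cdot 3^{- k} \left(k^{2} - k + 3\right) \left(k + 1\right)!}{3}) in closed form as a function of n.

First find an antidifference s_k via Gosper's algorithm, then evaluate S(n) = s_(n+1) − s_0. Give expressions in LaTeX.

S(n) = -4 - \frac{4 \cdot 3^{- n} n \left(n + 2\right)!}{3}

r(k) = (k + 2)*(-k + (k + 1)**2 + 2)/(3*(k**2 - k + 3)) after simplifying.
A = k/3 + 2/3, B = 1, C = k**2 - k + 3.
Solve (k/3 + 2/3)·f(k+1) − (1)·f(k) = k**2 - k + 3.
Degrees (1,0,2) ⇒ d ≤ 1.
Solve for f: f(k) = 3*(k - 1) (degree 1 ≤ 1).
R(k) = B(k−1)·f(k)/C(k) = 3*(k - 1)/(k**2 - k + 3); s_k = R·t_k = -4*(k - 1)*factorial(k + 1)/3**k.
s_(k+1) − s_k = -4*(k**2 - k + 3)*factorial(k + 1)/(3*3**k) = t_k.
Evaluate: s_(n+1) = -4*3**(-n - 1)*n*factorial(n + 2); subtract s_(0) = 4 ⇒ S(n) = -4 - 4*n*factorial(n + 2)/(3*3**n).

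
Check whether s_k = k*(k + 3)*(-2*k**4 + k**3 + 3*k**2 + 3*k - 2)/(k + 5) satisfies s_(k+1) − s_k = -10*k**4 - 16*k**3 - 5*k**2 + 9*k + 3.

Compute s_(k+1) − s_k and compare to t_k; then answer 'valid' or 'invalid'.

s_(k+1) = (-2*k**6 - 17*k**5 - 49*k**4 - 54*k**3 - k**2 + 31*k + 12)/(k + 6)
s_(k+1) − s_k = (-10*k**6 - 110*k**5 - 347*k**4 - 350*k**3 - 10*k**2 + 203*k + 60)/(k**2 + 11*k + 30)
(s_(k+1) − s_k) − t_k = 2*(8*k**5 + 67*k**4 + 88*k**3 + 19*k**2 - 50*k - 15)/(k**2 + 11*k + 30)

Invalid: residual 2*(8*k**5 + 67*k**4 + 88*k**3 + 19*k**2 - 50*k - 15)/(k**2 + 11*k + 30) ≠ 0.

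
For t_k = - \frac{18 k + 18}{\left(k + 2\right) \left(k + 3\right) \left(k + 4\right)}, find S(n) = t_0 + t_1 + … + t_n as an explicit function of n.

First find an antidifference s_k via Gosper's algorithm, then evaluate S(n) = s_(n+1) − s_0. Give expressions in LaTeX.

Ratio r(k) = (k + 2)**2/((k + 1)*(k + 5)).
Take A(k)=k + 2, B(k)=k + 5, C(k)=k + 1.
Need (k + 2)·f(k+1) − (k + 4)·f(k) = k + 1.
From deg A=1, deg B=1, deg C=1: d=2.
A polynomial solution: f(k) = k*(k + 1)/4.
Get s_k = R·t_k = -9*k*(k + 1)/(2*(k + 2)*(k + 3)) with R(k) = B(k−1)f(k)/C(k) = k*(k + 4)/4.
s_(k+1) − s_k = 18*(-k - 1)/(k**3 + 9*k**2 + 26*k + 24) = t_k.
Evaluate: s_(n+1) = 9*(-n**2 - 3*n - 2)/(2*(n**2 + 7*n + 12)); subtract s_(0) = 0 ⇒ S(n) = 9*(-n**2 - 3*n - 2)/(2*(n**2 + 7*n + 12)).

S(n) = \frac{9 \left(- n^{2} - 3 n - 2\right)}{2 \left(n^{2} + 7 n + 12\right)}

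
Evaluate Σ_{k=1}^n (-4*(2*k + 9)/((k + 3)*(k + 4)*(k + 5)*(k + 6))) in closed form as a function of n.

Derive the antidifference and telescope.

t_(k+1)/t_k = (k + 3)*(2*k + 11)/((k + 7)*(2*k + 9)).
Normal form (A,B,C) = (k + 3, k + 7, k + 9/2).
Set up (k + 3)·f(k+1) − (k + 6)·f(k) − (k + 9/2) = 0.
From deg A=1, deg B=1, deg C=1: d=3.
Coefficient equations give f(k) = k*(k + 4)*(k + 8)/30.
Then R = B(k−1)f/C = k*(k + 4)*(k + 6)*(k + 8)/(15*(2*k + 9)), so s_k = R(k)·t_k = 4*k*(-k - 8)/(15*(k**2 + 8*k + 15)).
s_(k+1) − s_k = 4*(-2*k - 9)/(k**4 + 18*k**3 + 119*k**2 + 342*k + 360) = t_k.
s_(n+1) = 4*(-n**2 - 10*n - 9)/(15*(n**2 + 10*n + 24)) and s_(1) = -1/10, so S(n) = n*(-n - 10)/(6*(n**2 + 10*n + 24)).

S(n) = n*(-n - 10)/(6*(n**2 + 10*n + 24))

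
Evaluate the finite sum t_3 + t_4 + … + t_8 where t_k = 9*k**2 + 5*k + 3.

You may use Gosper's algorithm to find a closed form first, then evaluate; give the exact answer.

Σ = 1974

Step 1: r(k) = (9*k**2 + 23*k + 17)/(9*k**2 + 5*k + 3).
Factor: A=1; B=1; C=k**2 + 5*k/9 + 1/3.
Key eq: (1)·f(k+1) = (1)·f(k) + (k**2 + 5*k/9 + 1/3).
deg f ≤ 3 (via 0,0,2).
Solve for f: f(k) = k*(3*k**2 - 2*k + 2)/9 (degree 3 ≤ 3).
Certificate R = B(k−1)f/C = k*(3*k**2 - 2*k + 2)/(9*k**2 + 5*k + 3) gives s_k = k*(3*k**2 - 2*k + 2).
Δs = 9*k**2 + 5*k + 3, as required.
Sum = s_(9) − s_(3); s_(9) = 2043, s_(3) = 69 ⇒ 1974.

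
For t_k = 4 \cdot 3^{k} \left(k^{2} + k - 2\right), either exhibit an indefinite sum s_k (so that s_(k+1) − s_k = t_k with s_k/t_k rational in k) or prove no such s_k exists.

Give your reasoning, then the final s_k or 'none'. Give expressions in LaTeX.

s_k = 3^{k} \left(2 k^{2} - 4 k - 1\right)

t_(k+1)/t_k = 3*k*(k + 3)/(k**2 + k - 2).
Take A(k)=3, B(k)=1, C(k)=k**2 + k - 2.
Solve (3)·f(k+1) − (1)·f(k) = k**2 + k - 2.
From deg A=0, deg B=0, deg C=2: d=2.
Solve for f: f(k) = (2*k**2 - 4*k - 1)/4 (degree 2 ≤ 2).
Then R = B(k−1)f/C = (2*k**2 - 4*k - 1)/(4*(k - 1)*(k + 2)), so s_k = R(k)·t_k = 3**k*(2*k**2 - 4*k - 1).
s_(k+1) − s_k = 4*3**k*(k**2 + k - 2) = t_k.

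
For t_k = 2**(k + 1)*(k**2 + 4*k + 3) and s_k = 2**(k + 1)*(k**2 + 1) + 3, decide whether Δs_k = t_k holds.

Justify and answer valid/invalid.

s_(k+1) = 2**(k + 2)*((k + 1)**2 + 1) + 3
s_(k+1) − s_k = 2**(k + 1)*(k**2 + 4*k + 3)
(s_(k+1) − s_k) − t_k = 0

valid; difference matches t_k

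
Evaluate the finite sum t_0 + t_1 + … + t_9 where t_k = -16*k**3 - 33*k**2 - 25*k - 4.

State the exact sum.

t_(k+1)/t_k = (16*k**3 + 81*k**2 + 139*k + 78)/(16*k**3 + 33*k**2 + 25*k + 4).
So A=1 and B=1, with C=k**3 + 33*k**2/16 + 25*k/16 + 1/4.
Solve (1)·f(k+1) − (1)·f(k) = k**3 + 33*k**2/16 + 25*k/16 + 1/4.
Degrees (0,0,3) ⇒ d ≤ 4.
A polynomial solution: f(k) = k*(4*k**3 + 3*k**2 - 3)/16.
Get s_k = R·t_k = k*(-4*k**3 - 3*k**2 + 3) with R(k) = B(k−1)f(k)/C(k) = k*(4*k**3 + 3*k**2 - 3)/(16*k**3 + 33*k**2 + 25*k + 4).
Δs = -16*k**3 - 33*k**2 - 25*k - 4, as required.
Sum = s_(10) − s_(0); s_(10) = -42970, s_(0) = 0 ⇒ -42970.

Σ = -42970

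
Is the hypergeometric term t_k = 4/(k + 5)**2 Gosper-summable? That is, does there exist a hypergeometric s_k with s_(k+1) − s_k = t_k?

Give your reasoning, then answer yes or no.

t_(k+1)/t_k = (k + 5)**2/(k + 6)**2.
So A=k**2 + 10*k + 25 and B=k**2 + 12*k + 36, with C=1.
f must satisfy (k**2 + 10*k + 25)·f(k+1) − (k**2 + 10*k + 25)·f(k) = 1.
From deg A=2, deg B=2, deg C=0: d=0.
Write f(k) = c0. Then LHS − RHS = -1, requiring -1 = 0: contradictory. No certificate.

No; the coefficient equations for f are inconsistent.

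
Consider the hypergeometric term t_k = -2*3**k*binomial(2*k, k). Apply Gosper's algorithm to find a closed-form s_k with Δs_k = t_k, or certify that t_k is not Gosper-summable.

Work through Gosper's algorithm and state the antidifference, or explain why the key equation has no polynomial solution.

Step 1: r(k) = 6*(2*k + 1)/(k + 1).
Factor: A=12*k + 6; B=k + 1; C=1.
f must satisfy (12*k + 6)·f(k+1) − (k)·f(k) = 1.
From deg A=1, deg B=1, deg C=0: d=-1.
Negative degree bound (-1): no f exists, t_k not Gosper-summable.

none — t_k is not Gosper-summable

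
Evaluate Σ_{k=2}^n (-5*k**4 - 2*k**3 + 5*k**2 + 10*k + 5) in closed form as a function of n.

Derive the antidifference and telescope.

Ratio r(k) = (5*k**4 + 22*k**3 + 31*k**2 + 6*k - 13)/(5*k**4 + 2*k**3 - 5*k**2 - 10*k - 5).
Gosper form: A/B · C(k+1)/C(k) with A=1, B=1, C=k**4 + 2*k**3/5 - k**2 - 2*k - 1.
Set up (1)·f(k+1) − (1)·f(k) − (k**4 + 2*k**3/5 - k**2 - 2*k - 1) = 0.
deg f ≤ 5 (via 0,0,4).
Solve for f: f(k) = k*(k**4 - 2*k**3 - k**2 - 2*k - 1)/5 (degree 5 ≤ 5).
R(k) = B(k−1)·f(k)/C(k) = k*(k**4 - 2*k**3 - k**2 - 2*k - 1)/(5*k**4 + 2*k**3 - 5*k**2 - 10*k - 5); s_k = R·t_k = k*(-k**4 + 2*k**3 + k**2 + 2*k + 1).
Verify: -5*k**4 - 2*k**3 + 5*k**2 + 10*k + 5 matches t_k.
Telescope: S(n) = s_(n+1) − s_(2) = -n**5 - 3*n**4 - n**3 + 7*n**2 + 11*n + 5 − (18) = -n**5 - 3*n**4 - n**3 + 7*n**2 + 11*n - 13.

S(n) = -n**5 - 3*n**4 - n**3 + 7*n**2 + 11*n - 13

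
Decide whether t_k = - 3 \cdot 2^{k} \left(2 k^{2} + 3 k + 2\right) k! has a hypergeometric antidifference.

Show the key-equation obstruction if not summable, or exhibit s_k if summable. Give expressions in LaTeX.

Yes. s_k = - 3 \cdot 2^{k} k k!.

r(k) = 2*(2*k**3 + 9*k**2 + 14*k + 7)/(2*k**2 + 3*k + 2) after simplifying.
Take A(k)=2*k + 2, B(k)=1, C(k)=k**2 + 3*k/2 + 1.
f must satisfy (2*k + 2)·f(k+1) − (1)·f(k) = k**2 + 3*k/2 + 1.
Bound: deg f ≤ 1.
Match coefficients ⇒ f(k) = k/2.
Get s_k = R·t_k = -3*2**k*k*factorial(k) with R(k) = B(k−1)f(k)/C(k) = k/(2*k**2 + 3*k + 2).
Check: Δs_k = -3*2**k*(2*k**2 + 3*k + 2)*factorial(k). ✓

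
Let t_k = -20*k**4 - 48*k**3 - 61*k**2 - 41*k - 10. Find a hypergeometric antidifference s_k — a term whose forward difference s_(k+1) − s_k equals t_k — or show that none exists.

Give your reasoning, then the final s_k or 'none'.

r(k) = (20*k**4 + 128*k**3 + 325*k**2 + 387*k + 180)/(20*k**4 + 48*k**3 + 61*k**2 + 41*k + 10) after simplifying.
So A=1 and B=1, with C=k**4 + 12*k**3/5 + 61*k**2/20 + 41*k/20 + 1/2.
f must satisfy (1)·f(k+1) − (1)·f(k) = k**4 + 12*k**3/5 + 61*k**2/20 + 41*k/20 + 1/2.
Bound: deg f ≤ 5.
A polynomial solution: f(k) = k*(k**2 + 1)*(4*k**2 + 2*k - 1)/20.
R(k) = B(k−1)·f(k)/C(k) = k*(k**2 + 1)*(4*k**2 + 2*k - 1)/((2*k + 1)*(10*k**3 + 19*k**2 + 21*k + 10)); s_k = R·t_k = k*(-4*k**4 - 2*k**3 - 3*k**2 - 2*k + 1).
Δs = -20*k**4 - 48*k**3 - 61*k**2 - 41*k - 10, as required.

s_k = k*(-4*k**4 - 2*k**3 - 3*k**2 - 2*k + 1)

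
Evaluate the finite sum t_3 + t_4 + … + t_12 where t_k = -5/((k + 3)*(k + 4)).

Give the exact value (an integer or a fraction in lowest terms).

r(k) = (k + 3)/(k + 5) after simplifying.
Take A(k)=k + 3, B(k)=k + 5, C(k)=1.
Set up (k + 3)·f(k+1) − (k + 4)·f(k) − (1) = 0.
From deg A=1, deg B=1, deg C=0: d=1.
Coefficient equations give f(k) = k/3.
Then R = B(k−1)f/C = k*(k + 4)/3, so s_k = R(k)·t_k = -5*k/(3*k + 9).
Check: Δs_k = -5/(k**2 + 7*k + 12). ✓
Telescoping: Σ = s_(13) − s_(3) = -65/48 − (-5/6) = -25/48.

Σ = -25/48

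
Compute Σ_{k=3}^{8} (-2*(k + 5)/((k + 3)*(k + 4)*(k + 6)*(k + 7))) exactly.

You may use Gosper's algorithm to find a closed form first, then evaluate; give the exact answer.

Σ = -7/540

r(k) = (k + 3)*(k + 6)**2/((k + 5)**2*(k + 8)) after simplifying.
So A=k + 3 and B=k + 8, with C=k**2 + 10*k + 25.
Solve (k + 3)·f(k+1) − (k + 7)·f(k) = k**2 + 10*k + 25.
Bound: deg f ≤ 4.
A polynomial solution: f(k) = k*(k + 4)*(k + 5)*(k + 9)/36.
Get s_k = R·t_k = k*(-k - 9)/(18*(k**2 + 9*k + 18)) with R(k) = B(k−1)f(k)/C(k) = k*(k + 4)*(k + 7)*(k + 9)/(36*(k + 5)).
s_(k+1) − s_k = 2*(-k - 5)/(k**4 + 20*k**3 + 145*k**2 + 450*k + 504) = t_k.
Evaluate s at k=9 and k=3: -1/20 and -1/27; difference -7/540.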